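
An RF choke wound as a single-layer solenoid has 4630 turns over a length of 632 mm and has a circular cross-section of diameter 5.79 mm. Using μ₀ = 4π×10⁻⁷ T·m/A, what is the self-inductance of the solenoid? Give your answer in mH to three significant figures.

L ≈ 1.12 mH

A = π(d/2)² = π(2.895×10^-3 m)² = 2.633×10^-5 m².
For a long solenoid, L = μ₀N²A/ℓ.
L = (4π×10⁻⁷)(4630)²(2.633×10^-5)/(0.632 m) = 1.122×10^-3 H.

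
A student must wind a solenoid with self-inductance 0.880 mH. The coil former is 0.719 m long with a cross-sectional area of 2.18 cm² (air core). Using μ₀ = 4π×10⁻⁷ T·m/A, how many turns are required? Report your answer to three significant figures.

N ≈ 1520 turns

A = 2.18 cm² = 2.180×10^-4 m².
From L = μ₀N²A/ℓ, N = √(Lℓ / (μ₀A)).
N = √[(8.800×10^-4)(0.719) / ((4π×10⁻⁷)×2.180×10^-4)] = √(2.310×10^6) ≈ 1519.8.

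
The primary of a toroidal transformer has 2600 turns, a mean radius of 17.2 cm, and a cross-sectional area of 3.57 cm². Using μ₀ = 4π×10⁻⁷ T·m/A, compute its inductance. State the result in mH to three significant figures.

For a thin toroid, L = μ₀N²A/(2πR).
L = (4π×10⁻⁷)(2600)²(3.570×10^-4) / (2π×0.172 m) = 2.806×10^-3 H.

L ≈ 2.81 mH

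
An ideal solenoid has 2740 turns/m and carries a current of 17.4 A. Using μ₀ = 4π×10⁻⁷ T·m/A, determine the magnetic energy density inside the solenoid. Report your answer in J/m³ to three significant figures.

u ≈ 1430 J/m³

B = μ₀nI = (4π×10⁻⁷)(2.740×10^3)(17.4) = 5.991×10^-2 T.
u = B²/(2μ₀) = (5.991×10^-2)²/(2×4π×10⁻⁷) = 1.428×10^3 J/m³.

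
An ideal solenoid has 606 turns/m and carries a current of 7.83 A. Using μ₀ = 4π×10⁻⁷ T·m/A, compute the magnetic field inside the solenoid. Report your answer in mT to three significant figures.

B ≈ 5.96 mT

Inside a long solenoid, B = μ₀nI.
B = (4π×10⁻⁷)(606 m⁻¹)(7.83 A) = 5.963×10^-3 T.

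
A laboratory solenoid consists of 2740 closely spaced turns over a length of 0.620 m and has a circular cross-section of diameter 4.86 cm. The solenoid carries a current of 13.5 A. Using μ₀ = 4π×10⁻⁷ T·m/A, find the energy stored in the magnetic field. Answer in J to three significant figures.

A = π(d/2)² = π(2.430×10^-2 m)² = 1.855×10^-3 m².
L = μ₀N²A/ℓ = (4π×10⁻⁷)(2740)²(1.855×10^-3)/(0.62) = 2.823×10^-2 H.
U = ½LI² = ½(2.823×10^-2)(13.5)² = 2.572 J.

U ≈ 2.57 J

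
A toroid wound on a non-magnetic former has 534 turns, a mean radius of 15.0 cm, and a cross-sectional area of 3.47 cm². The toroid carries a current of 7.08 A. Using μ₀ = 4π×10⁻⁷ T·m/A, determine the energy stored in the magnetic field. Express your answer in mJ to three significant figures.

U ≈ 3.31 mJ

L = μ₀N²A/(2πR) = (4π×10⁻⁷)(534)²(3.470×10^-4)/(2π×0.15) = 1.319×10^-4 H.
U = ½LI² = ½(1.319×10^-4)(7.08)² = 3.307×10^-3 J.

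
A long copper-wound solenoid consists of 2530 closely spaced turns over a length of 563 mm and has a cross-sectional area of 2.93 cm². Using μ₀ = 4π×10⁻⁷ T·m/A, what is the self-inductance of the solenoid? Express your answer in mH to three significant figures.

A = 2.93 cm² = 2.930×10^-4 m².
For a long solenoid, L = μ₀N²A/ℓ.
L = (4π×10⁻⁷)(2530)²(2.930×10^-4)/(0.563 m) = 4.186×10^-3 H.

L ≈ 4.19 mH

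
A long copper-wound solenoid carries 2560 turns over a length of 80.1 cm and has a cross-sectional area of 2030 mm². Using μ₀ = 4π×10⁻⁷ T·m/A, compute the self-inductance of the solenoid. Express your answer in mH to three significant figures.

L ≈ 20.9 mH

A = 2030 mm² = 2.030×10^-3 m².
For a long solenoid, L = μ₀N²A/ℓ.
L = (4π×10⁻⁷)(2560)²(2.030×10^-3)/(0.801 m) = 2.087×10^-2 H.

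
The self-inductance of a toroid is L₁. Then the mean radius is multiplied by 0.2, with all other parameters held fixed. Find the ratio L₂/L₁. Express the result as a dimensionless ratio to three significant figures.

For a toroid, L ∝ μᵣN²A/R.
L₂/L₁ = (0.2)^-1 = 5.00.

L₂/L₁ = 5.00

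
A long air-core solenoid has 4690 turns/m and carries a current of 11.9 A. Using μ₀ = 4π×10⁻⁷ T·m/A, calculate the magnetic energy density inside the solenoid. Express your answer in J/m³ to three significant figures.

u ≈ 1960 J/m³

B = μ₀nI = (4π×10⁻⁷)(4.690×10^3)(11.9) = 7.013×10^-2 T.
u = B²/(2μ₀) = (7.013×10^-2)²/(2×4π×10⁻⁷) = 1.957×10^3 J/m³.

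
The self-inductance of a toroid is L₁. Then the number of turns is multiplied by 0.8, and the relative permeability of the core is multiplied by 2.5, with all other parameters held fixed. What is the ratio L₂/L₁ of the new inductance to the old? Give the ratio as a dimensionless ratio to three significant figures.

L₂/L₁ = 1.60

For a toroid, L ∝ μᵣN²A/R.
L₂/L₁ = (0.8)^2 × (2.5) = 1.60.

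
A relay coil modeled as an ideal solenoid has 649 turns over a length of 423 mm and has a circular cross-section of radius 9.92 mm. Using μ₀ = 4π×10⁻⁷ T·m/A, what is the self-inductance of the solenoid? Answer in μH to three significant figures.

A = πr² = π(9.920×10^-3 m)² = 3.092×10^-4 m².
For a long solenoid, L = μ₀N²A/ℓ.
L = (4π×10⁻⁷)(649)²(3.092×10^-4)/(0.423 m) = 3.868×10^-4 H.

L ≈ 387 μH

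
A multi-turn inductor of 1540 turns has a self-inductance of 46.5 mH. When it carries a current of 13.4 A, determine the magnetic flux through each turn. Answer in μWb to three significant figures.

From L = NΦ_B/I, the flux per turn is Φ_B = LI/N.
Φ_B = (4.650×10^-2 H)(13.4 A)/1540 = 4.046×10^-4 Wb.

Φ_B ≈ 405 μWb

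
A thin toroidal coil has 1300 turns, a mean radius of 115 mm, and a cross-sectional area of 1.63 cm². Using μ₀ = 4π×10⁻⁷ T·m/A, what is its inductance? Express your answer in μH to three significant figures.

L ≈ 479 μH

For a thin toroid, L = μ₀N²A/(2πR).
L = (4π×10⁻⁷)(1300)²(1.630×10^-4) / (2π×0.115 m) = 4.791×10^-4 H.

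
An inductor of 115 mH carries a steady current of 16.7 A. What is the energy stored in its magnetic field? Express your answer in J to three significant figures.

Stored magnetic energy: U = ½LI².
U = ½(0.115 H)(16.7 A)² = 16.04 J.

U ≈ 16.0 J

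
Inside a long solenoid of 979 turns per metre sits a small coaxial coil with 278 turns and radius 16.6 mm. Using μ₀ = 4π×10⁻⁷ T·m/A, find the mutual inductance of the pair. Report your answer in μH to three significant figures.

M ≈ 296 μH

The outer solenoid produces a uniform field B₁ = μ₀n₁I₁ across the inner coil,
so the flux linkage is N₂Φ = N₂B₁A₂ = μ₀n₁N₂A₂·I₁, giving M = μ₀n₁N₂A₂.
A₂ = πr² = π(1.660×10^-2 m)² = 8.657×10^-4 m².
M = (4π×10⁻⁷)(979)(278)(8.657×10^-4) = 2.961×10^-4 H.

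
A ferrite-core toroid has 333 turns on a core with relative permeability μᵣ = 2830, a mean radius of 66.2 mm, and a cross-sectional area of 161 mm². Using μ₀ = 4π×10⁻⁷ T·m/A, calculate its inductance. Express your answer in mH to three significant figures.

L ≈ 153 mH

For a thin toroid, L = μ₀μᵣN²A/(2πR).
L = (4π×10⁻⁷)(2830)(333)²(1.610×10^-4) / (2π×6.620×10^-2 m) = 0.1526 H.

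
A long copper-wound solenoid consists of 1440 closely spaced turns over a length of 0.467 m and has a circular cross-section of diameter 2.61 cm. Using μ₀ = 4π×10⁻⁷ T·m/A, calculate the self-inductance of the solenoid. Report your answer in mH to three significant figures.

A = π(d/2)² = π(1.305×10^-2 m)² = 5.350×10^-4 m².
For a long solenoid, L = μ₀N²A/ℓ.
L = (4π×10⁻⁷)(1440)²(5.350×10^-4)/(0.467 m) = 2.985×10^-3 H.

L ≈ 2.99 mH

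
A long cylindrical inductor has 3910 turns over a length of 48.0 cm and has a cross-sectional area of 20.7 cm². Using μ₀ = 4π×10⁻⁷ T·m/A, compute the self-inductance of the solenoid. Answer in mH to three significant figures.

L ≈ 82.8 mH

A = 20.7 cm² = 2.070×10^-3 m².
For a long solenoid, L = μ₀N²A/ℓ.
L = (4π×10⁻⁷)(3910)²(2.070×10^-3)/(0.48 m) = 8.2849995×10^-2 H.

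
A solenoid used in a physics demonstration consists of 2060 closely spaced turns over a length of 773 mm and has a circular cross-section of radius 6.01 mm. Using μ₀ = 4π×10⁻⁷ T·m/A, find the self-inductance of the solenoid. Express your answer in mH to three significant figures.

A = πr² = π(6.010×10^-3 m)² = 1.1347×10^-4 m².
For a long solenoid, L = μ₀N²A/ℓ.
L = (4π×10⁻⁷)(2060)²(1.1347×10^-4)/(0.773 m) = 7.828×10^-4 H.

L ≈ 0.783 mH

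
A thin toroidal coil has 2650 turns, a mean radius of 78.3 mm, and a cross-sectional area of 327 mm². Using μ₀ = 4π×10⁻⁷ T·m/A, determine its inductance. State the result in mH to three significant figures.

L ≈ 5.87 mH

For a thin toroid, L = μ₀N²A/(2πR).
L = (4π×10⁻⁷)(2650)²(3.270×10^-4) / (2π×7.830×10^-2 m) = 5.866×10^-3 H.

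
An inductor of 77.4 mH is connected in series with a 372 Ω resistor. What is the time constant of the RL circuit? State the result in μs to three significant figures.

τ ≈ 208 μs

τ = L/R = (7.740×10^-2 H)/(372 Ω) = 2.081×10^-4 s.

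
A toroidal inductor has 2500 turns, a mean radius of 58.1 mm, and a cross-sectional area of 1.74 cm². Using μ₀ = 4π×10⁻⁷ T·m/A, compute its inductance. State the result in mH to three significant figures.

L ≈ 3.74 mH

For a thin toroid, L = μ₀N²A/(2πR).
L = (4π×10⁻⁷)(2500)²(1.740×10^-4) / (2π×5.810×10^-2 m) = 3.744×10^-3 H.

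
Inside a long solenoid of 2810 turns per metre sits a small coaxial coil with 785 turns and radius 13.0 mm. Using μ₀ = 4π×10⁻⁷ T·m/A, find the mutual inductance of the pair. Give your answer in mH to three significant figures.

The outer solenoid produces a uniform field B₁ = μ₀n₁I₁ across the inner coil,
so the flux linkage is N₂Φ = N₂B₁A₂ = μ₀n₁N₂A₂·I₁, giving M = μ₀n₁N₂A₂.
A₂ = πr² = π(1.300×10^-2 m)² = 5.309×10^-4 m².
M = (4π×10⁻⁷)(2810)(785)(5.309×10^-4) = 1.472×10^-3 H.

M ≈ 1.47 mH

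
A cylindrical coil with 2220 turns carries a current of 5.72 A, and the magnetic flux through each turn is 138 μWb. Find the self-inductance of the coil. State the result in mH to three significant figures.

L ≈ 53.6 mH

Self-inductance is defined by L = NΦ_B/I (flux linkage over current).
L = (2220)(1.380×10^-4 Wb)/(5.72 A) = 5.356×10^-2 H.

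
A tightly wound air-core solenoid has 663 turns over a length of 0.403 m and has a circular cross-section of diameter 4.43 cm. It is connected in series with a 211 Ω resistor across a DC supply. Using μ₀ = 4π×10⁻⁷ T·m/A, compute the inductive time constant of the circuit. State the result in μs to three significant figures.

A = π(d/2)² = π(2.215×10^-2 m)² = 1.541×10^-3 m².
L = μ₀N²A/ℓ = (4π×10⁻⁷)(663)²(1.541×10^-3)/(0.403) = 2.113×10^-3 H.
τ = L/R = (2.113×10^-3)/(211) = 1.001×10^-5 s.

τ ≈ 10.0 μs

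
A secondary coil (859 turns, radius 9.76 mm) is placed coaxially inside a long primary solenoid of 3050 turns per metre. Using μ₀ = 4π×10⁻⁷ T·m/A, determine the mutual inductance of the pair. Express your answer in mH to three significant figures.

M ≈ 0.985 mH

The outer solenoid produces a uniform field B₁ = μ₀n₁I₁ across the inner coil,
so the flux linkage is N₂Φ = N₂B₁A₂ = μ₀n₁N₂A₂·I₁, giving M = μ₀n₁N₂A₂.
A₂ = πr² = π(9.760×10^-3 m)² = 2.993×10^-4 m².
M = (4π×10⁻⁷)(3050)(859)(2.993×10^-4) = 9.853×10^-4 H.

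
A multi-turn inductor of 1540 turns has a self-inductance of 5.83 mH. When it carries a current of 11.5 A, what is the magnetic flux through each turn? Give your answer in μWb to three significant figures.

From L = NΦ_B/I, the flux per turn is Φ_B = LI/N.
Φ_B = (5.830×10^-3 H)(11.5 A)/1540 = 4.354×10^-5 Wb.

Φ_B ≈ 43.5 μWb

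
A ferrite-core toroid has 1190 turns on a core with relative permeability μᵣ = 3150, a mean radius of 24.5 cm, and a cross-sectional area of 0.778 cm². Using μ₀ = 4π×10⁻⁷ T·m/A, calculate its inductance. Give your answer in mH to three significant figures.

L ≈ 283 mH

For a thin toroid, L = μ₀μᵣN²A/(2πR).
L = (4π×10⁻⁷)(3150)(1190)²(7.780×10^-5) / (2π×0.245 m) = 0.2833 H.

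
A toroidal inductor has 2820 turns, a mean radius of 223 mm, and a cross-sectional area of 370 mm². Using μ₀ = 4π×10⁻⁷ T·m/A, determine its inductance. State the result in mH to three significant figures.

For a thin toroid, L = μ₀N²A/(2πR).
L = (4π×10⁻⁷)(2820)²(3.700×10^-4) / (2π×0.223 m) = 2.639×10^-3 H.

L ≈ 2.64 mH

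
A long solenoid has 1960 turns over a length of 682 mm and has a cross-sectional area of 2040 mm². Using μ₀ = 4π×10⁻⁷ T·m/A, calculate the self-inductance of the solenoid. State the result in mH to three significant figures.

L ≈ 14.4 mH

A = 2040 mm² = 2.040×10^-3 m².
For a long solenoid, L = μ₀N²A/ℓ.
L = (4π×10⁻⁷)(1960)²(2.040×10^-3)/(0.682 m) = 1.444×10^-2 H.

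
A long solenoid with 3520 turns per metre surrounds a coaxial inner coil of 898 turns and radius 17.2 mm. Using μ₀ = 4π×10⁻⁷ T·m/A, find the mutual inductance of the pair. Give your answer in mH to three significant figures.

The outer solenoid produces a uniform field B₁ = μ₀n₁I₁ across the inner coil,
so the flux linkage is N₂Φ = N₂B₁A₂ = μ₀n₁N₂A₂·I₁, giving M = μ₀n₁N₂A₂.
A₂ = πr² = π(1.720×10^-2 m)² = 9.294×10^-4 m².
M = (4π×10⁻⁷)(3520)(898)(9.294×10^-4) = 3.692×10^-3 H.

M ≈ 3.69 mH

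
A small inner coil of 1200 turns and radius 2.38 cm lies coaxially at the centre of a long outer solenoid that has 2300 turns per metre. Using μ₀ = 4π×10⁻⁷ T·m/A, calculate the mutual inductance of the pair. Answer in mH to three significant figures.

M ≈ 6.17 mH

The outer solenoid produces a uniform field B₁ = μ₀n₁I₁ across the inner coil,
so the flux linkage is N₂Φ = N₂B₁A₂ = μ₀n₁N₂A₂·I₁, giving M = μ₀n₁N₂A₂.
A₂ = πr² = π(2.380×10^-2 m)² = 1.780×10^-3 m².
M = (4π×10⁻⁷)(2300)(1200)(1.780×10^-3) = 6.172×10^-3 H.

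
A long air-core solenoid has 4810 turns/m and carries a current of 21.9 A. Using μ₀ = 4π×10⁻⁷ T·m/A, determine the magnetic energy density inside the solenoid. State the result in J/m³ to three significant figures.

u ≈ 6970 J/m³

B = μ₀nI = (4π×10⁻⁷)(4.810×10^3)(21.9) = 0.1324 T.
u = B²/(2μ₀) = (0.1324)²/(2×4π×10⁻⁷) = 6.972×10^3 J/m³.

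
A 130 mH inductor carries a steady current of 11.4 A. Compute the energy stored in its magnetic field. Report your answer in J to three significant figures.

U ≈ 8.45 J

Stored magnetic energy: U = ½LI².
U = ½(0.13 H)(11.4 A)² = 8.447 J.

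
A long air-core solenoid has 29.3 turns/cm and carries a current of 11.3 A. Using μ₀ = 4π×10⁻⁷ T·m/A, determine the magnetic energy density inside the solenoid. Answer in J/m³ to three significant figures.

B = μ₀nI = (4π×10⁻⁷)(2.930×10^3)(11.3) = 4.161×10^-2 T.
u = B²/(2μ₀) = (4.161×10^-2)²/(2×4π×10⁻⁷) = 688.8 J/m³.

u ≈ 689 J/m³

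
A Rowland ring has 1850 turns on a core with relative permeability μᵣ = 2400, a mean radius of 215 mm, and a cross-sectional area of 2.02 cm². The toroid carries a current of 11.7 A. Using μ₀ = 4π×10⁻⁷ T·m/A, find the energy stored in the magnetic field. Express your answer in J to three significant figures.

L = μ₀μᵣN²A/(2πR) = (4π×10⁻⁷)(2400)(1850)²(2.020×10^-4)/(2π×0.215) = 1.543 H.
U = ½LI² = ½(1.543)(11.7)² = 105.6 J.

U ≈ 106 J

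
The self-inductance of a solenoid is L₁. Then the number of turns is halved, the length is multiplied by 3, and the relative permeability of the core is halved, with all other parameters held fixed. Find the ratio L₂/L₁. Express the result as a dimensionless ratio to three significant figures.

For a solenoid, L ∝ μᵣN²A/ℓ.
L₂/L₁ = (0.5)^2 × (3)^-1 × (0.5) = 0.0417.

L₂/L₁ = 0.0417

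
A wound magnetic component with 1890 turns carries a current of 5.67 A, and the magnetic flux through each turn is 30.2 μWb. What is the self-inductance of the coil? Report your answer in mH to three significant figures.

L ≈ 10.1 mH

Self-inductance is defined by L = NΦ_B/I (flux linkage over current).
L = (1890)(3.020×10^-5 Wb)/(5.67 A) = 1.007×10^-2 H.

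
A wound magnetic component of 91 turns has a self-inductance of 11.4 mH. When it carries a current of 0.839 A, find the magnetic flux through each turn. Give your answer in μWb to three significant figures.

Φ_B ≈ 105 μWb

From L = NΦ_B/I, the flux per turn is Φ_B = LI/N.
Φ_B = (1.140×10^-2 H)(0.839 A)/91 = 1.051×10^-4 Wb.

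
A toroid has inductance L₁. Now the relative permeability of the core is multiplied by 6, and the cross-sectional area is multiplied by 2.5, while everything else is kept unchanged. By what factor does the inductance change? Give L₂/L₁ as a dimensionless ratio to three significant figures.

For a toroid, L ∝ μᵣN²A/R.
L₂/L₁ = (6) × (2.5) = 15.0.

L₂/L₁ = 15.0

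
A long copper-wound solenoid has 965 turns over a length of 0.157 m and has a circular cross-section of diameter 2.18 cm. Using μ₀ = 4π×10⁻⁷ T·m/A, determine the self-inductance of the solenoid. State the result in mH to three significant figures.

A = π(d/2)² = π(1.090×10^-2 m)² = 3.733×10^-4 m².
For a long solenoid, L = μ₀N²A/ℓ.
L = (4π×10⁻⁷)(965)²(3.733×10^-4)/(0.157 m) = 2.782×10^-3 H.

L ≈ 2.78 mH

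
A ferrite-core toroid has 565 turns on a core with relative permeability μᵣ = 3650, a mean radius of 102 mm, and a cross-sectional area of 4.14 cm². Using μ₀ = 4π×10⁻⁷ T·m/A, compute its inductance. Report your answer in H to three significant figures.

For a thin toroid, L = μ₀μᵣN²A/(2πR).
L = (4π×10⁻⁷)(3650)(565)²(4.140×10^-4) / (2π×0.102 m) = 0.9458 H.

L ≈ 0.946 H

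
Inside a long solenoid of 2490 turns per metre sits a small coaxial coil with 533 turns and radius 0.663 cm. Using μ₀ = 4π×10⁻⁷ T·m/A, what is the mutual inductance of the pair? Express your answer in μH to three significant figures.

M ≈ 230 μH

The outer solenoid produces a uniform field B₁ = μ₀n₁I₁ across the inner coil,
so the flux linkage is N₂Φ = N₂B₁A₂ = μ₀n₁N₂A₂·I₁, giving M = μ₀n₁N₂A₂.
A₂ = πr² = π(6.630×10^-3 m)² = 1.381×10^-4 m².
M = (4π×10⁻⁷)(2490)(533)(1.381×10^-4) = 2.303×10^-4 H.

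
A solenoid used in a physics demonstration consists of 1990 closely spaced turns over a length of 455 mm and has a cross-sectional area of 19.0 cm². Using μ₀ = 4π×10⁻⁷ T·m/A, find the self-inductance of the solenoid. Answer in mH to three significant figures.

L ≈ 20.8 mH

A = 19.0 cm² = 1.900×10^-3 m².
For a long solenoid, L = μ₀N²A/ℓ.
L = (4π×10⁻⁷)(1990)²(1.900×10^-3)/(0.455 m) = 2.078×10^-2 H.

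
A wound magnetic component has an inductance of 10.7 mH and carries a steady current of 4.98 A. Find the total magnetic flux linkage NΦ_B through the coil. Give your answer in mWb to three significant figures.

From L = NΦ_B/I, the flux linkage is NΦ_B = LI.
NΦ_B = (1.070×10^-2 H)(4.98 A) = 5.329×10^-2 Wb.

NΦ_B ≈ 53.3 mWb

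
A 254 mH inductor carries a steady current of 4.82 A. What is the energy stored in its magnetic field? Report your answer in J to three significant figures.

Stored magnetic energy: U = ½LI².
U = ½(0.254 H)(4.82 A)² = 2.951 J.

U ≈ 2.95 J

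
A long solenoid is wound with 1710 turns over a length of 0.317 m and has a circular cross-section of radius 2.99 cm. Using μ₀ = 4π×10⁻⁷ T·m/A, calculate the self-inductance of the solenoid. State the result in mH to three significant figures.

A = πr² = π(2.990×10^-2 m)² = 2.809×10^-3 m².
For a long solenoid, L = μ₀N²A/ℓ.
L = (4π×10⁻⁷)(1710)²(2.809×10^-3)/(0.317 m) = 3.256×10^-2 H.

L ≈ 32.6 mH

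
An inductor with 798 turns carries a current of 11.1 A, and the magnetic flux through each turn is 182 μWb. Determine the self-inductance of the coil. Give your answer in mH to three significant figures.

Self-inductance is defined by L = NΦ_B/I (flux linkage over current).
L = (798)(1.820×10^-4 Wb)/(11.1 A) = 1.308×10^-2 H.

L ≈ 13.1 mH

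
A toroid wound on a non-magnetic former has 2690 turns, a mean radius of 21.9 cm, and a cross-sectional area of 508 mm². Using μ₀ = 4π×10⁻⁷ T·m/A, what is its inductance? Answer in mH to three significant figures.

For a thin toroid, L = μ₀N²A/(2πR).
L = (4π×10⁻⁷)(2690)²(5.080×10^-4) / (2π×0.219 m) = 3.357×10^-3 H.

L ≈ 3.36 mH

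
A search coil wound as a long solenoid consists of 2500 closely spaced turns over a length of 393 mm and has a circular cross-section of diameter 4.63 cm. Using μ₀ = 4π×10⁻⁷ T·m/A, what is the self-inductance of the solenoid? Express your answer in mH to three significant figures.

L ≈ 33.6 mH

A = π(d/2)² = π(2.315×10^-2 m)² = 1.684×10^-3 m².
For a long solenoid, L = μ₀N²A/ℓ.
L = (4π×10⁻⁷)(2500)²(1.684×10^-3)/(0.393 m) = 3.3647×10^-2 H.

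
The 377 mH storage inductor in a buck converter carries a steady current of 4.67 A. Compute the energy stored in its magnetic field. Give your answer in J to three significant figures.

Stored magnetic energy: U = ½LI².
U = ½(0.377 H)(4.67 A)² = 4.111 J.

U ≈ 4.11 J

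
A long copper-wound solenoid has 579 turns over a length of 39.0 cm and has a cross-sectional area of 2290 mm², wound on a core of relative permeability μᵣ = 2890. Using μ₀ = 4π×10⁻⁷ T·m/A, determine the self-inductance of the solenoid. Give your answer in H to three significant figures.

A = 2290 mm² = 2.290×10^-3 m².
For a long solenoid, L = μ₀μᵣN²A/ℓ.
L = (4π×10⁻⁷)(2890)(579)²(2.290×10^-3)/(0.39 m) = 7.149 H.

L ≈ 7.15 H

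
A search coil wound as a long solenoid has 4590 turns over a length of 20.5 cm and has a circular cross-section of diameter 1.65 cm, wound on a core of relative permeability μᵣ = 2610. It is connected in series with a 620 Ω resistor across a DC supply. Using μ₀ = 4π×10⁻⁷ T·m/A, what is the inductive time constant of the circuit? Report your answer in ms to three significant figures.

τ ≈ 116 ms

A = π(d/2)² = π(8.250×10^-3 m)² = 2.138×10^-4 m².
L = μ₀μᵣN²A/ℓ = (4π×10⁻⁷)(2610)(4590)²(2.138×10^-4)/(0.205) = 72.07 H.
τ = L/R = (72.07)/(620) = 0.1162 s.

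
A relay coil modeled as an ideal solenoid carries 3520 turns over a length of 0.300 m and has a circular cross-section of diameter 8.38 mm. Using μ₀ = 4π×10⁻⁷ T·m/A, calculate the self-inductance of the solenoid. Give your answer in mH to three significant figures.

L ≈ 2.86 mH

A = π(d/2)² = π(4.190×10^-3 m)² = 5.515×10^-5 m².
For a long solenoid, L = μ₀N²A/ℓ.
L = (4π×10⁻⁷)(3520)²(5.515×10^-5)/(0.3 m) = 2.863×10^-3 H.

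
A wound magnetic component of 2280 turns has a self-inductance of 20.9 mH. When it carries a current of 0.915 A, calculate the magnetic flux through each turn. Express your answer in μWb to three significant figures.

Φ_B ≈ 8.39 μWb

From L = NΦ_B/I, the flux per turn is Φ_B = LI/N.
Φ_B = (2.090×10^-2 H)(0.915 A)/2280 = 8.387×10^-6 Wb.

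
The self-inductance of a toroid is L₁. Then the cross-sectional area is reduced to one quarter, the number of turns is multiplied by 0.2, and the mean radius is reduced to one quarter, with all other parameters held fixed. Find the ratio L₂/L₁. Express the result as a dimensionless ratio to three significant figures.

For a toroid, L ∝ μᵣN²A/R.
L₂/L₁ = (0.25) × (0.2)^2 × (0.25)^-1 = 0.0400.

L₂/L₁ = 0.0400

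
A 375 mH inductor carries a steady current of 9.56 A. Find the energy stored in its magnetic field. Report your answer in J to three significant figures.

Stored magnetic energy: U = ½LI².
U = ½(0.375 H)(9.56 A)² = 17.14 J.

U ≈ 17.1 J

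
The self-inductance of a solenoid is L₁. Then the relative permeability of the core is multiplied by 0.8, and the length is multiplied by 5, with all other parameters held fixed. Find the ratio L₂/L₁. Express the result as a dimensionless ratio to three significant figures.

For a solenoid, L ∝ μᵣN²A/ℓ.
L₂/L₁ = (0.8) × (5)^-1 = 0.160.

L₂/L₁ = 0.160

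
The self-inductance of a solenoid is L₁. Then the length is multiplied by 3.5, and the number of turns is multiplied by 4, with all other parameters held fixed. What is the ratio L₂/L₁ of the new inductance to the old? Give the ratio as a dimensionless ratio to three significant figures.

For a solenoid, L ∝ μᵣN²A/ℓ.
L₂/L₁ = (3.5)^-1 × (4)^2 = 4.57.

L₂/L₁ = 4.57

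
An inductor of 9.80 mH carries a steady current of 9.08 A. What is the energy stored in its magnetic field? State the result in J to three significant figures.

Stored magnetic energy: U = ½LI².
U = ½(9.800×10^-3 H)(9.08 A)² = 0.404 J.

U ≈ 0.404 J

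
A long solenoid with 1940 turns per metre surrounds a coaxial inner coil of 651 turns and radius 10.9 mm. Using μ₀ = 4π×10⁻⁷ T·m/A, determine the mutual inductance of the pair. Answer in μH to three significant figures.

The outer solenoid produces a uniform field B₁ = μ₀n₁I₁ across the inner coil,
so the flux linkage is N₂Φ = N₂B₁A₂ = μ₀n₁N₂A₂·I₁, giving M = μ₀n₁N₂A₂.
A₂ = πr² = π(1.090×10^-2 m)² = 3.733×10^-4 m².
M = (4π×10⁻⁷)(1940)(651)(3.733×10^-4) = 5.924×10^-4 H.

M ≈ 592 μH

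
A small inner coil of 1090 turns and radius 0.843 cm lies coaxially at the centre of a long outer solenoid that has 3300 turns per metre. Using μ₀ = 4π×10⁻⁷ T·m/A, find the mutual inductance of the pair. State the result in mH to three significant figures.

The outer solenoid produces a uniform field B₁ = μ₀n₁I₁ across the inner coil,
so the flux linkage is N₂Φ = N₂B₁A₂ = μ₀n₁N₂A₂·I₁, giving M = μ₀n₁N₂A₂.
A₂ = πr² = π(8.430×10^-3 m)² = 2.233×10^-4 m².
M = (4π×10⁻⁷)(3300)(1090)(2.233×10^-4) = 1.009×10^-3 H.

M ≈ 1.01 mH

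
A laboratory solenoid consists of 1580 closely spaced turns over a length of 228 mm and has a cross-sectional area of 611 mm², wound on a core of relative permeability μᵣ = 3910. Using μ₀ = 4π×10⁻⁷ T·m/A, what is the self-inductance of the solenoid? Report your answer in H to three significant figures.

A = 611 mm² = 6.110×10^-4 m².
For a long solenoid, L = μ₀μᵣN²A/ℓ.
L = (4π×10⁻⁷)(3910)(1580)²(6.110×10^-4)/(0.228 m) = 32.87 H.

L ≈ 32.9 H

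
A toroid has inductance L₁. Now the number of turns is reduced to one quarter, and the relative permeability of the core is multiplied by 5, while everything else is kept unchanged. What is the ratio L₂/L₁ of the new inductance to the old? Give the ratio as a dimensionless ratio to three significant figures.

L₂/L₁ = 0.313

For a toroid, L ∝ μᵣN²A/R.
L₂/L₁ = (0.25)^2 × (5) = 0.313.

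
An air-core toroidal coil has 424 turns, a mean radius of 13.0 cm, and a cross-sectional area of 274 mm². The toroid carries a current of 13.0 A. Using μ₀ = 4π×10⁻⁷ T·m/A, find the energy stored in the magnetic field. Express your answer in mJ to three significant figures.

U ≈ 6.40 mJ

L = μ₀N²A/(2πR) = (4π×10⁻⁷)(424)²(2.740×10^-4)/(2π×0.13) = 7.578×10^-5 H.
U = ½LI² = ½(7.578×10^-5)(13.0)² = 6.404×10^-3 J.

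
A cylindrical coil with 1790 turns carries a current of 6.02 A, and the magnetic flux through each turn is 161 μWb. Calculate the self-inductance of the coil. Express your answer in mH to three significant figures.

Self-inductance is defined by L = NΦ_B/I (flux linkage over current).
L = (1790)(1.610×10^-4 Wb)/(6.02 A) = 4.787×10^-2 H.

L ≈ 47.9 mH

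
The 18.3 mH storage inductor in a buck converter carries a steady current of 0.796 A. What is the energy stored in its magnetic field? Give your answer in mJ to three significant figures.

U ≈ 5.80 mJ

Stored magnetic energy: U = ½LI².
U = ½(1.830×10^-2 H)(0.796 A)² = 5.798×10^-3 J.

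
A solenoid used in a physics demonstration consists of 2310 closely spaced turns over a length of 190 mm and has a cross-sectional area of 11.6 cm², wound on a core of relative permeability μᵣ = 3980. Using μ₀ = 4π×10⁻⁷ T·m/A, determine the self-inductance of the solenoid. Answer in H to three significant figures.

L ≈ 163 H

A = 11.6 cm² = 1.160×10^-3 m².
For a long solenoid, L = μ₀μᵣN²A/ℓ.
L = (4π×10⁻⁷)(3980)(2310)²(1.160×10^-3)/(0.19 m) = 162.9 H.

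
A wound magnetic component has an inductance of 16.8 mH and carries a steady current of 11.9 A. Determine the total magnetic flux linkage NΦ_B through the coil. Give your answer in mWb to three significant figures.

NΦ_B ≈ 200 mWb

From L = NΦ_B/I, the flux linkage is NΦ_B = LI.
NΦ_B = (1.680×10^-2 H)(11.9 A) = 0.1999 Wb.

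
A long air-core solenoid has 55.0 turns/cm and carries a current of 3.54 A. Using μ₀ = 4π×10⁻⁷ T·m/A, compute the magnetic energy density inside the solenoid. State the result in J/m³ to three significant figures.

B = μ₀nI = (4π×10⁻⁷)(5.500×10^3)(3.54) = 2.447×10^-2 T.
u = B²/(2μ₀) = (2.447×10^-2)²/(2×4π×10⁻⁷) = 238.2 J/m³.

u ≈ 238 J/m³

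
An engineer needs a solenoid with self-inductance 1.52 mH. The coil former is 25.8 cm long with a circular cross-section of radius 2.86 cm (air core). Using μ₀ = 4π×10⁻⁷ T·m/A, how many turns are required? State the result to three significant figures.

A = πr² = π(2.860×10^-2 m)² = 2.570×10^-3 m².
From L = μ₀N²A/ℓ, N = √(Lℓ / (μ₀A)).
N = √[(1.520×10^-3)(0.258) / ((4π×10⁻⁷)×2.570×10^-3)] = √(1.214×10^5) ≈ 348.49.

N ≈ 348 turns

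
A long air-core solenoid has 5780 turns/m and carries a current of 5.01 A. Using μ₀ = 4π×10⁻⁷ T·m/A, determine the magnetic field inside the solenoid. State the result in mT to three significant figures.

B ≈ 36.4 mT

Inside a long solenoid, B = μ₀nI.
B = (4π×10⁻⁷)(5.780×10^3 m⁻¹)(5.01 A) = 3.639×10^-2 T.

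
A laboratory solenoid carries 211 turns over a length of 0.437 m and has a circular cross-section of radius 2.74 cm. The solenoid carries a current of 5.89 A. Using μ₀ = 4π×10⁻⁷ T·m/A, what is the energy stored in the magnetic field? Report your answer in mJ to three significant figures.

U ≈ 5.24 mJ

A = πr² = π(2.740×10^-2 m)² = 2.359×10^-3 m².
L = μ₀N²A/ℓ = (4π×10⁻⁷)(211)²(2.359×10^-3)/(0.437) = 3.020×10^-4 H.
U = ½LI² = ½(3.020×10^-4)(5.89)² = 5.238×10^-3 J.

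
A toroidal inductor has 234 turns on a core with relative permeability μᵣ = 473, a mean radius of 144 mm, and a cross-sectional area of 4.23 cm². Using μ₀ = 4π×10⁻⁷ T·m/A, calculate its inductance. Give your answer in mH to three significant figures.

For a thin toroid, L = μ₀μᵣN²A/(2πR).
L = (4π×10⁻⁷)(473)(234)²(4.230×10^-4) / (2π×0.144 m) = 1.522×10^-2 H.

L ≈ 15.2 mH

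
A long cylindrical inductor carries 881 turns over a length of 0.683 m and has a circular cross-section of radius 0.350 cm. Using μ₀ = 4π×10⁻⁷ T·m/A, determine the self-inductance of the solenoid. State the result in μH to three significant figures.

A = πr² = π(3.500×10^-3 m)² = 3.848×10^-5 m².
For a long solenoid, L = μ₀N²A/ℓ.
L = (4π×10⁻⁷)(881)²(3.848×10^-5)/(0.683 m) = 5.496×10^-5 H.

L ≈ 55.0 μH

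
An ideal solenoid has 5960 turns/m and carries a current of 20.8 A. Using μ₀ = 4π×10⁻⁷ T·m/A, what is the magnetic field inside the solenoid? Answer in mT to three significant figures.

B ≈ 156 mT

Inside a long solenoid, B = μ₀nI.
B = (4π×10⁻⁷)(5.960×10^3 m⁻¹)(20.8 A) = 0.1558 T.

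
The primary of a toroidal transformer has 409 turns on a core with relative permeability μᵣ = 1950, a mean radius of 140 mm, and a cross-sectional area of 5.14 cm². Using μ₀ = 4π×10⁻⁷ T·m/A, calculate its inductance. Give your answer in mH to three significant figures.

For a thin toroid, L = μ₀μᵣN²A/(2πR).
L = (4π×10⁻⁷)(1950)(409)²(5.140×10^-4) / (2π×0.14 m) = 0.2395 H.

L ≈ 240 mH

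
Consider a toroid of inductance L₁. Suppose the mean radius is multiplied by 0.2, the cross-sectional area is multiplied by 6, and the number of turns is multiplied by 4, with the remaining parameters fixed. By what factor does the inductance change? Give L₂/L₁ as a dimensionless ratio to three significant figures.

L₂/L₁ = 480

For a toroid, L ∝ μᵣN²A/R.
L₂/L₁ = (0.2)^-1 × (6) × (4)^2 = 480.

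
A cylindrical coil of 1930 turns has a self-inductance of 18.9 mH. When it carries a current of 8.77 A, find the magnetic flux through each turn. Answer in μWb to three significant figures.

From L = NΦ_B/I, the flux per turn is Φ_B = LI/N.
Φ_B = (1.890×10^-2 H)(8.77 A)/1930 = 8.588×10^-5 Wb.

Φ_B ≈ 85.9 μWb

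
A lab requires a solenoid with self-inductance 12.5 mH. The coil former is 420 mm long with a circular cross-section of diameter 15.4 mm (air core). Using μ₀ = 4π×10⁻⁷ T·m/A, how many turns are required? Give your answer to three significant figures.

N ≈ 4740 turns

A = π(d/2)² = π(7.700×10^-3 m)² = 1.863×10^-4 m².
From L = μ₀N²A/ℓ, N = √(Lℓ / (μ₀A)).
N = √[(1.250×10^-2)(0.42) / ((4π×10⁻⁷)×1.863×10^-4)] = √(2.243×10^7) ≈ 4736.0.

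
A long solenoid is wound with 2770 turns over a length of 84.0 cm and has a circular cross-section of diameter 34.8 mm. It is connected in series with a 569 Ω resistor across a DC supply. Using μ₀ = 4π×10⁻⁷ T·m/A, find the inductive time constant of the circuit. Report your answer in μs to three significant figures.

A = π(d/2)² = π(1.740×10^-2 m)² = 9.511×10^-4 m².
L = μ₀N²A/ℓ = (4π×10⁻⁷)(2770)²(9.511×10^-4)/(0.84) = 1.092×10^-2 H.
τ = L/R = (1.092×10^-2)/(569) = 1.919×10^-5 s.

τ ≈ 19.2 μs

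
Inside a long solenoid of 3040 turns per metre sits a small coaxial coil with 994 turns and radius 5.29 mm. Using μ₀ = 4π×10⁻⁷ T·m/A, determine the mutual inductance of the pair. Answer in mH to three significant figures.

M ≈ 0.334 mH

The outer solenoid produces a uniform field B₁ = μ₀n₁I₁ across the inner coil,
so the flux linkage is N₂Φ = N₂B₁A₂ = μ₀n₁N₂A₂·I₁, giving M = μ₀n₁N₂A₂.
A₂ = πr² = π(5.290×10^-3 m)² = 8.791×10^-5 m².
M = (4π×10⁻⁷)(3040)(994)(8.791×10^-5) = 3.338×10^-4 H.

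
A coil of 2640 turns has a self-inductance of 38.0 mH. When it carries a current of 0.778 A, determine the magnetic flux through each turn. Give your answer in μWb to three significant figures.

From L = NΦ_B/I, the flux per turn is Φ_B = LI/N.
Φ_B = (3.800×10^-2 H)(0.778 A)/2640 = 1.120×10^-5 Wb.

Φ_B ≈ 11.2 μWb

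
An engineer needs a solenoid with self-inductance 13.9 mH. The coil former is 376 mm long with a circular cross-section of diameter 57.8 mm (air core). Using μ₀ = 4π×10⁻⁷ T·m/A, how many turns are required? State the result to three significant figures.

N ≈ 1260 turns

A = π(d/2)² = π(2.890×10^-2 m)² = 2.624×10^-3 m².
From L = μ₀N²A/ℓ, N = √(Lℓ / (μ₀A)).
N = √[(1.390×10^-2)(0.376) / ((4π×10⁻⁷)×2.624×10^-3)] = √(1.585×10^6) ≈ 1259.0.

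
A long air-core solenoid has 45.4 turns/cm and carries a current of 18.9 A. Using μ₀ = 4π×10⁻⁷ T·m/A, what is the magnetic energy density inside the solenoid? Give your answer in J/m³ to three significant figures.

B = μ₀nI = (4π×10⁻⁷)(4.540×10^3)(18.9) = 0.1078 T.
u = B²/(2μ₀) = (0.1078)²/(2×4π×10⁻⁷) = 4.626×10^3 J/m³.

u ≈ 4630 J/m³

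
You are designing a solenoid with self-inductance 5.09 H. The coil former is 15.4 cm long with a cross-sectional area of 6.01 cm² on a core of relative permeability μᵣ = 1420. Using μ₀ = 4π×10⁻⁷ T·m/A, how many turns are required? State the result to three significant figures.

N ≈ 855 turns

A = 6.01 cm² = 6.010×10^-4 m².
From L = μ₀μᵣN²A/ℓ, N = √(Lℓ / (μ₀μᵣA)).
N = √[(5.09)(0.154) / ((4π×10⁻⁷)(1420)×6.010×10^-4)] = √(7.309×10^5) ≈ 854.9.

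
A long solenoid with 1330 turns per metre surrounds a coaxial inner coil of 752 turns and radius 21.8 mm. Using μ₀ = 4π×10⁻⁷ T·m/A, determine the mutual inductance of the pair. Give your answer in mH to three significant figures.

M ≈ 1.88 mH

The outer solenoid produces a uniform field B₁ = μ₀n₁I₁ across the inner coil,
so the flux linkage is N₂Φ = N₂B₁A₂ = μ₀n₁N₂A₂·I₁, giving M = μ₀n₁N₂A₂.
A₂ = πr² = π(2.180×10^-2 m)² = 1.493×10^-3 m².
M = (4π×10⁻⁷)(1330)(752)(1.493×10^-3) = 1.876×10^-3 H.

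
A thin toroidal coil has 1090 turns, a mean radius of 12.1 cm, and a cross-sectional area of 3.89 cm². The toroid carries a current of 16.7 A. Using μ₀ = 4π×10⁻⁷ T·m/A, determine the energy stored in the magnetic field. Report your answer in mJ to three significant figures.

L = μ₀N²A/(2πR) = (4π×10⁻⁷)(1090)²(3.890×10^-4)/(2π×0.121) = 7.639×10^-4 H.
U = ½LI² = ½(7.639×10^-4)(16.7)² = 0.1065 J.

U ≈ 107 mJ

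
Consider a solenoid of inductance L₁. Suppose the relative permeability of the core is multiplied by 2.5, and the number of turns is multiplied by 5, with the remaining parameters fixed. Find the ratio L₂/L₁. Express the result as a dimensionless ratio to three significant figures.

L₂/L₁ = 62.5

For a solenoid, L ∝ μᵣN²A/ℓ.
L₂/L₁ = (2.5) × (5)^2 = 62.5.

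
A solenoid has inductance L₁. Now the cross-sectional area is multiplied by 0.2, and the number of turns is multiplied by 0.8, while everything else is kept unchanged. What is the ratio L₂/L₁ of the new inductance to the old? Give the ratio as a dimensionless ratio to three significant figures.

For a solenoid, L ∝ μᵣN²A/ℓ.
L₂/L₁ = (0.2) × (0.8)^2 = 0.128.

L₂/L₁ = 0.128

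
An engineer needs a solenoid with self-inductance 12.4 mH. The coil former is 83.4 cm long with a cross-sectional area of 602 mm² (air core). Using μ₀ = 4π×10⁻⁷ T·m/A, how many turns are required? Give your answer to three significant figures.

N ≈ 3700 turns

A = 602 mm² = 6.020×10^-4 m².
From L = μ₀N²A/ℓ, N = √(Lℓ / (μ₀A)).
N = √[(1.240×10^-2)(0.834) / ((4π×10⁻⁷)×6.020×10^-4)] = √(1.367×10^7) ≈ 3697.4.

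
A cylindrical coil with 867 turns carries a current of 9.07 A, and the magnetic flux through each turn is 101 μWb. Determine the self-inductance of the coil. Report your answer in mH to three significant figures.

L ≈ 9.65 mH

Self-inductance is defined by L = NΦ_B/I (flux linkage over current).
L = (867)(1.010×10^-4 Wb)/(9.07 A) = 9.6546×10^-3 H.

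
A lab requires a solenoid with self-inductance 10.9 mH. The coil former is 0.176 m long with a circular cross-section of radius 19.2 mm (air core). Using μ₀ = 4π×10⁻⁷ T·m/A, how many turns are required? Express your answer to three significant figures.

A = πr² = π(1.920×10^-2 m)² = 1.158×10^-3 m².
From L = μ₀N²A/ℓ, N = √(Lℓ / (μ₀A)).
N = √[(1.090×10^-2)(0.176) / ((4π×10⁻⁷)×1.158×10^-3)] = √(1.318×10^6) ≈ 1148.1.

N ≈ 1150 turns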